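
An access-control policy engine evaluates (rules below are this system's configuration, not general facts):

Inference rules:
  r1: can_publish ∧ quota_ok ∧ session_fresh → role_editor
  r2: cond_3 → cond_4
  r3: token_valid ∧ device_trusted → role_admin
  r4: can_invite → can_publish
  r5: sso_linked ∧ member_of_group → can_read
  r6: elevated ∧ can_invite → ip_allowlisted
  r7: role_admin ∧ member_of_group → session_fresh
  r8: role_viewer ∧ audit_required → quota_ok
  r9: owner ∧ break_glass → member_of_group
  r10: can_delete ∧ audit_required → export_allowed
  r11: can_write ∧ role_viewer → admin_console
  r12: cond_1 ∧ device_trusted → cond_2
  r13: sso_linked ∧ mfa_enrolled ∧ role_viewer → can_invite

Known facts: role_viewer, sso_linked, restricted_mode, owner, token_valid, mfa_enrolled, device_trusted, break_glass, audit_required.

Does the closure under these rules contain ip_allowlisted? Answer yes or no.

Round 1: r3 [token_valid ∧ device_trusted → role_admin]; r8 [role_viewer ∧ audit_required → quota_ok]; r9 [owner ∧ break_glass → member_of_group]; r13 [sso_linked ∧ mfa_enrolled ∧ role_viewer → can_invite]. New: role_admin, quota_ok, member_of_group, can_invite.
Round 2: r4 [can_invite → can_publish]; r5 [sso_linked ∧ member_of_group → can_read]; r7 [role_admin ∧ member_of_group → session_fresh]. New: can_publish, can_read, session_fresh.
Round 3: r1 [can_publish ∧ quota_ok ∧ session_fresh → role_editor]. New: role_editor.
Fixed point reached. ip_allowlisted is concluded only by r6; r6 needs elevated (never derived).

no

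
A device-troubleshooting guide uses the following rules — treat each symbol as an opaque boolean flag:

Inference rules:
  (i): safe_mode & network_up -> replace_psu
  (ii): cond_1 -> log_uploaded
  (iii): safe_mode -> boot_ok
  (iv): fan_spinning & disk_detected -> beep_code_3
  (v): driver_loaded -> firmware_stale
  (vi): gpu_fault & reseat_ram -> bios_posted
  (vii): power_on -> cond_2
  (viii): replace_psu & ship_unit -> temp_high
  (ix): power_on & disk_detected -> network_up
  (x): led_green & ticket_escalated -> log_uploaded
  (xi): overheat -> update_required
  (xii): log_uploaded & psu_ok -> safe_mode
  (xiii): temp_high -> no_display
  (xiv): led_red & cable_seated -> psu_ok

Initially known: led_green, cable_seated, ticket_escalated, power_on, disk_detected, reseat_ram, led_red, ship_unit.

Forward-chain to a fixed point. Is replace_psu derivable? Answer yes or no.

yes

Round 1 fires (vii), (ix), (x), (xiv), giving cond_2, network_up, log_uploaded, psu_ok.
Round 2 fires (xii), giving safe_mode.
Round 3 fires (i), (iii), giving replace_psu, boot_ok.
Round 4 fires (viii), giving temp_high.
Round 5 fires (xiii), giving no_display.
replace_psu appears in round 3, so it is derivable.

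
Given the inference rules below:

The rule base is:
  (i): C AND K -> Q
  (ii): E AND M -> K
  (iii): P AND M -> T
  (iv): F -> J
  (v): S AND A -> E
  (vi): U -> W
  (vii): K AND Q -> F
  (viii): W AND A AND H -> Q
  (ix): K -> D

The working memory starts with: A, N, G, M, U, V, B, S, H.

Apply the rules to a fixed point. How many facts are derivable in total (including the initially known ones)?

Round 1 fires (v), (vi), giving E, W.
Round 2 fires (ii), (viii), giving K, Q.
Round 3 fires (vii), (ix), giving F, D.
Round 4 fires (iv), giving J.
Closure: {A, B, D, E, F, G, H, J, K, M, N, Q, S, U, V, W} — 16 facts.

16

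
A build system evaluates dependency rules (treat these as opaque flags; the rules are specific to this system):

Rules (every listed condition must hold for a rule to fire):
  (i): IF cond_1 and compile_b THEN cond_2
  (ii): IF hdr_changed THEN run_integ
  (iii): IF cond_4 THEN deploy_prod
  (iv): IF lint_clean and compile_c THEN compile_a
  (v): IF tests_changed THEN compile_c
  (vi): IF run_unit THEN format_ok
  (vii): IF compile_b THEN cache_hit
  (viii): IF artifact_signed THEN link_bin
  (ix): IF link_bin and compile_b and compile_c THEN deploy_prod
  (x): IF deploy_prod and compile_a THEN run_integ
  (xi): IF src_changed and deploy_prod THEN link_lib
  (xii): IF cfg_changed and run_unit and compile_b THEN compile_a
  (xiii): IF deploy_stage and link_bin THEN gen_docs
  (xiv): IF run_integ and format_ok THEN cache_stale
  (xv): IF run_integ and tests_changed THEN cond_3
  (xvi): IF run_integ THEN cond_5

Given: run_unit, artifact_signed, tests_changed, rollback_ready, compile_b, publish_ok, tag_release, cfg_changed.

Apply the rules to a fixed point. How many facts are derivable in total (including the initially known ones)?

18

Round 1 fires (v), (vi), (vii), (viii), (xii), giving compile_c, format_ok, cache_hit, link_bin, compile_a.
Round 2 fires (ix), giving deploy_prod.
Round 3 fires (x), giving run_integ.
Round 4 fires (xiv), (xv), (xvi), giving cache_stale, cond_3, cond_5.
Closure: {artifact_signed, cache_hit, cache_stale, cfg_changed, compile_a, compile_b, compile_c, cond_3, cond_5, deploy_prod, format_ok, link_bin, publish_ok, rollback_ready, run_integ, run_unit, tag_release, tests_changed} — 18 facts.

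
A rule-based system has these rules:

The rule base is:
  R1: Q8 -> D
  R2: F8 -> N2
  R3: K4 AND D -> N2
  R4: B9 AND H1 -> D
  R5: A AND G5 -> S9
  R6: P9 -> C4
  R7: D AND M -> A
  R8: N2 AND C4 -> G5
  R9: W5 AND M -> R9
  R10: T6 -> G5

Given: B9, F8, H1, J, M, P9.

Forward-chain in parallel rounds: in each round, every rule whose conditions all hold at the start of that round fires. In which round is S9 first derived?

Round 1 fires R2, R4, R6, giving N2, D, C4.
Round 2 fires R7, R8, giving A, G5.
Round 3 fires R5, giving S9.
S9 first appears in round 3.

3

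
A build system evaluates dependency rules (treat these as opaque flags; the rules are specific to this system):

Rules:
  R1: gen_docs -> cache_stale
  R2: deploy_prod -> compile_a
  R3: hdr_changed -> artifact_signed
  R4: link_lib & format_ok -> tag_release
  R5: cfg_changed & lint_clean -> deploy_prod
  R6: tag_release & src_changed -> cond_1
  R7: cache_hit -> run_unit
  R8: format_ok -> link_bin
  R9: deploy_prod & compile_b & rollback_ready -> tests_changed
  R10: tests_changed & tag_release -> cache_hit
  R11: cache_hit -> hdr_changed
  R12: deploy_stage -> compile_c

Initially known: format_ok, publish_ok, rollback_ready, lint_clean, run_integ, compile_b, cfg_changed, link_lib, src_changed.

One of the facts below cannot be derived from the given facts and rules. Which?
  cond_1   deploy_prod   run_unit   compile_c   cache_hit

compile_c

Round 1: R4 [link_lib & format_ok -> tag_release]; R5 [cfg_changed & lint_clean -> deploy_prod]; R8 [format_ok -> link_bin]. New: tag_release, deploy_prod, link_bin.
Round 2: R2 [deploy_prod -> compile_a]; R6 [tag_release & src_changed -> cond_1]; R9 [deploy_prod & compile_b & rollback_ready -> tests_changed]. New: compile_a, cond_1, tests_changed.
Round 3: R10 [tests_changed & tag_release -> cache_hit]. New: cache_hit.
Round 4: R7 [cache_hit -> run_unit]; R11 [cache_hit -> hdr_changed]. New: run_unit, hdr_changed.
Round 5: R3 [hdr_changed -> artifact_signed]. New: artifact_signed.
Derived: cond_1 (round 2), deploy_prod (round 1), cache_hit (round 3), run_unit (round 4). compile_c never appears in any round.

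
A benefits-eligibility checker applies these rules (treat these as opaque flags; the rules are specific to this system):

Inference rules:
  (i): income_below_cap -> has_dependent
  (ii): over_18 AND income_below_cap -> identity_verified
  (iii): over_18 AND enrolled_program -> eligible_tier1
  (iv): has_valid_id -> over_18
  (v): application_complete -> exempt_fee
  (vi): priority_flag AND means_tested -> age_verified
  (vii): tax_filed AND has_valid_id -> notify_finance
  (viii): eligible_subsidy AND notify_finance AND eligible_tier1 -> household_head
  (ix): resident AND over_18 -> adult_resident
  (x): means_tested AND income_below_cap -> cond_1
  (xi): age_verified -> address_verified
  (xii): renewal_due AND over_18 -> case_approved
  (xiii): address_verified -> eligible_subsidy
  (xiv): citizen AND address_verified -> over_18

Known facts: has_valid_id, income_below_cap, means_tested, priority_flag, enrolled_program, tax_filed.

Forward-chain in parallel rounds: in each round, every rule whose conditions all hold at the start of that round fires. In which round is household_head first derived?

4

Round 1: (i) [income_below_cap -> has_dependent]; (iv) [has_valid_id -> over_18]; (vi) [priority_flag AND means_tested -> age_verified]; (vii) [tax_filed AND has_valid_id -> notify_finance]; (x) [means_tested AND income_below_cap -> cond_1]. Adds has_dependent, over_18, age_verified, notify_finance, cond_1.
Round 2: (ii) [over_18 AND income_below_cap -> identity_verified]; (iii) [over_18 AND enrolled_program -> eligible_tier1]; (xi) [age_verified -> address_verified]. Adds identity_verified, eligible_tier1, address_verified.
Round 3: (xiii) [address_verified -> eligible_subsidy]. Adds eligible_subsidy.
Round 4: (viii) [eligible_subsidy AND notify_finance AND eligible_tier1 -> household_head]. Adds household_head.
household_head first appears in round 4.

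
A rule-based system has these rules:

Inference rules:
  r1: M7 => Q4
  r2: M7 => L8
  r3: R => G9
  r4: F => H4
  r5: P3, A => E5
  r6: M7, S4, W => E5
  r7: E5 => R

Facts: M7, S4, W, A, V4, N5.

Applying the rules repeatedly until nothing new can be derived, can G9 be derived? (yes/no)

Round 1 — r1, r2, r6, derive Q4, L8, E5.
Round 2 — r7, derive R.
Round 3 — r3, derive G9.
G9 appears in round 3, so it is derivable.

yes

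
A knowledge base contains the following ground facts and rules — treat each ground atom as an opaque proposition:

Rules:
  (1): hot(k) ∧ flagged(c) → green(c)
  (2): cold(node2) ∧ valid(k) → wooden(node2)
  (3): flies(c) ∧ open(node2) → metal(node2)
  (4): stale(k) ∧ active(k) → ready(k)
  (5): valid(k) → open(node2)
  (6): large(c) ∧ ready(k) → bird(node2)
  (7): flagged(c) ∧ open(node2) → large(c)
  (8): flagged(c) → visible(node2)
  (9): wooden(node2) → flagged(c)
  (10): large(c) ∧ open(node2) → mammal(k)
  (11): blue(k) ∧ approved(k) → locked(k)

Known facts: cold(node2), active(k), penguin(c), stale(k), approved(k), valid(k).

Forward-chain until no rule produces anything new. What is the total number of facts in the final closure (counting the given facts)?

14

Round 1: (2) [cold(node2) ∧ valid(k) → wooden(node2)]; (4) [stale(k) ∧ active(k) → ready(k)]; (5) [valid(k) → open(node2)]. New: wooden(node2), ready(k), open(node2).
Round 2: (9) [wooden(node2) → flagged(c)]. New: flagged(c).
Round 3: (7) [flagged(c) ∧ open(node2) → large(c)]; (8) [flagged(c) → visible(node2)]. New: large(c), visible(node2).
Round 4: (6) [large(c) ∧ ready(k) → bird(node2)]; (10) [large(c) ∧ open(node2) → mammal(k)]. New: bird(node2), mammal(k).
Closure: {active(k), approved(k), bird(node2), cold(node2), flagged(c), large(c), mammal(k), open(node2), penguin(c), ready(k), stale(k), valid(k), visible(node2), wooden(node2)} — 14 facts.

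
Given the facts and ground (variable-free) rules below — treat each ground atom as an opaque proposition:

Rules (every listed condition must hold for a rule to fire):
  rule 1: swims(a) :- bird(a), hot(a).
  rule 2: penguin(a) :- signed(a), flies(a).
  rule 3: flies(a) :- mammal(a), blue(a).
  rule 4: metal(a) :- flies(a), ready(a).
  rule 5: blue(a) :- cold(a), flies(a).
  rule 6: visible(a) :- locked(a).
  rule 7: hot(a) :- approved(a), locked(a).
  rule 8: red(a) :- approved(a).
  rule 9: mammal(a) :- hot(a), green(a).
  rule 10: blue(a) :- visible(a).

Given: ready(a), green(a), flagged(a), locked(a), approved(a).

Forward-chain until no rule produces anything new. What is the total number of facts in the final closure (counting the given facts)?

Round 1: rule 6 [visible(a) :- locked(a).]; rule 7 [hot(a) :- approved(a), locked(a).]; rule 8 [red(a) :- approved(a).]. Adds visible(a), hot(a), red(a).
Round 2: rule 9 [mammal(a) :- hot(a), green(a).]; rule 10 [blue(a) :- visible(a).]. Adds mammal(a), blue(a).
Round 3: rule 3 [flies(a) :- mammal(a), blue(a).]. Adds flies(a).
Round 4: rule 4 [metal(a) :- flies(a), ready(a).]. Adds metal(a).
Closure: {approved(a), blue(a), flagged(a), flies(a), green(a), hot(a), locked(a), mammal(a), metal(a), ready(a), red(a), visible(a)} — 12 facts.

12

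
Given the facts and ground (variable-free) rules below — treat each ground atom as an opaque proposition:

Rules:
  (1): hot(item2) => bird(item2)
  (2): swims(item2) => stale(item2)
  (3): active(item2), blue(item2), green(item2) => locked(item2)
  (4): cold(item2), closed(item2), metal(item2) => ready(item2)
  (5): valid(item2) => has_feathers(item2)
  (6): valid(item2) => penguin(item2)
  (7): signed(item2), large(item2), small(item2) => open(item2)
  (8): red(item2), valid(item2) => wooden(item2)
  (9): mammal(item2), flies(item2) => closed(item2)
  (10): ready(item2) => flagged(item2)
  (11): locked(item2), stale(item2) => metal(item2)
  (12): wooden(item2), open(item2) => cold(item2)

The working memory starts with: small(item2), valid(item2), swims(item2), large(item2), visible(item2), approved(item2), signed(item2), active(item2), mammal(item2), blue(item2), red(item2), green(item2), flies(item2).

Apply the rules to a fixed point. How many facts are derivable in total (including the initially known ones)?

24

Round 1 fires (2), (3), (5), (6), (7), (8), (9), giving stale(item2), locked(item2), has_feathers(item2), penguin(item2), open(item2), wooden(item2), closed(item2).
Round 2 fires (11), (12), giving metal(item2), cold(item2).
Round 3 fires (4), giving ready(item2).
Round 4 fires (10), giving flagged(item2).
Closure: {active(item2), approved(item2), blue(item2), closed(item2), cold(item2), flagged(item2), flies(item2), green(item2), has_feathers(item2), large(item2), locked(item2), mammal(item2), metal(item2), open(item2), penguin(item2), ready(item2), red(item2), signed(item2), small(item2), stale(item2), swims(item2), valid(item2), visible(item2), wooden(item2)} — 24 facts.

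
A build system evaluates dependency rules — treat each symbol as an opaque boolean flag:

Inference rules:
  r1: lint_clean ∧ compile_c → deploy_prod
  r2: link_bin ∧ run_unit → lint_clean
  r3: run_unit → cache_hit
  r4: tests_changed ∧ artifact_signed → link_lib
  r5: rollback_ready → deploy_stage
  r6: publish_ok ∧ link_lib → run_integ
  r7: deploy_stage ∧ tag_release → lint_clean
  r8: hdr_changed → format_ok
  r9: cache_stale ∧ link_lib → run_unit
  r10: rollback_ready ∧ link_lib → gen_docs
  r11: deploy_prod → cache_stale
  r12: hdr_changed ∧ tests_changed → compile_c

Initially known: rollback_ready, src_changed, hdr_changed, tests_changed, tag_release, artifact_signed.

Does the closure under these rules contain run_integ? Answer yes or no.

no

Round 1: r4 [tests_changed ∧ artifact_signed → link_lib]; r5 [rollback_ready → deploy_stage]; r8 [hdr_changed → format_ok]; r12 [hdr_changed ∧ tests_changed → compile_c]. Adds link_lib, deploy_stage, format_ok, compile_c.
Round 2: r7 [deploy_stage ∧ tag_release → lint_clean]; r10 [rollback_ready ∧ link_lib → gen_docs]. Adds lint_clean, gen_docs.
Round 3: r1 [lint_clean ∧ compile_c → deploy_prod]. Adds deploy_prod.
Round 4: r11 [deploy_prod → cache_stale]. Adds cache_stale.
Round 5: r9 [cache_stale ∧ link_lib → run_unit]. Adds run_unit.
Round 6: r3 [run_unit → cache_hit]. Adds cache_hit.
Fixed point reached. run_integ is concluded only by r6; r6 needs publish_ok (never derived).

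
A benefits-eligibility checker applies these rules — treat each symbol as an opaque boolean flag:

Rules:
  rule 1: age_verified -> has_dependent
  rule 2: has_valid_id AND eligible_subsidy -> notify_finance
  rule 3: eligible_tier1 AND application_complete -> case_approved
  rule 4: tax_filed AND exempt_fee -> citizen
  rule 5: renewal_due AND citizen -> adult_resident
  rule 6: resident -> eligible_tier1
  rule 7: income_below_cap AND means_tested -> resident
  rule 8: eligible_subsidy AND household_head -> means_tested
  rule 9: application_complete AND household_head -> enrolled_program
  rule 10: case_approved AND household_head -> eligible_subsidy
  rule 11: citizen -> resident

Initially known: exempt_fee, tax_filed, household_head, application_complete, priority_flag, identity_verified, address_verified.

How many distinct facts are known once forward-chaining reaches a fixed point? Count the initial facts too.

[1] rule 4 [tax_filed AND exempt_fee -> citizen]; rule 9 [application_complete AND household_head -> enrolled_program]. ⇒ new: citizen, enrolled_program.
[2] rule 11 [citizen -> resident]. ⇒ new: resident.
[3] rule 6 [resident -> eligible_tier1]. ⇒ new: eligible_tier1.
[4] rule 3 [eligible_tier1 AND application_complete -> case_approved]. ⇒ new: case_approved.
[5] rule 10 [case_approved AND household_head -> eligible_subsidy]. ⇒ new: eligible_subsidy.
[6] rule 8 [eligible_subsidy AND household_head -> means_tested]. ⇒ new: means_tested.
Closure: {address_verified, application_complete, case_approved, citizen, eligible_subsidy, eligible_tier1, enrolled_program, exempt_fee, household_head, identity_verified, means_tested, priority_flag, resident, tax_filed} — 14 facts.

14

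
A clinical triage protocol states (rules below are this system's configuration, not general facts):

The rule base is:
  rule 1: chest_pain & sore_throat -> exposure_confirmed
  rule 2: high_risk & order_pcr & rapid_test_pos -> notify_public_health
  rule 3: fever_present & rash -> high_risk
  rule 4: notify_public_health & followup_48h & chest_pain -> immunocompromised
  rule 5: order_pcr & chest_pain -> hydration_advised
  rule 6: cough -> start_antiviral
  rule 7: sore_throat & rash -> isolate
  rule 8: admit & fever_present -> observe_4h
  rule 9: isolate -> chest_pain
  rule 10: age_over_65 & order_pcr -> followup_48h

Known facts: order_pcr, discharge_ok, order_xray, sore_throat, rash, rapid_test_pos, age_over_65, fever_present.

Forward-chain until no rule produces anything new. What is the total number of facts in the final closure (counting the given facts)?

16

[1] rule 3 [fever_present & rash -> high_risk]; rule 7 [sore_throat & rash -> isolate]; rule 10 [age_over_65 & order_pcr -> followup_48h]. ⇒ new: high_risk, isolate, followup_48h.
[2] rule 2 [high_risk & order_pcr & rapid_test_pos -> notify_public_health]; rule 9 [isolate -> chest_pain]. ⇒ new: notify_public_health, chest_pain.
[3] rule 1 [chest_pain & sore_throat -> exposure_confirmed]; rule 4 [notify_public_health & followup_48h & chest_pain -> immunocompromised]; rule 5 [order_pcr & chest_pain -> hydration_advised]. ⇒ new: exposure_confirmed, immunocompromised, hydration_advised.
Closure: {age_over_65, chest_pain, discharge_ok, exposure_confirmed, fever_present, followup_48h, high_risk, hydration_advised, immunocompromised, isolate, notify_public_health, order_pcr, order_xray, rapid_test_pos, rash, sore_throat} — 16 facts.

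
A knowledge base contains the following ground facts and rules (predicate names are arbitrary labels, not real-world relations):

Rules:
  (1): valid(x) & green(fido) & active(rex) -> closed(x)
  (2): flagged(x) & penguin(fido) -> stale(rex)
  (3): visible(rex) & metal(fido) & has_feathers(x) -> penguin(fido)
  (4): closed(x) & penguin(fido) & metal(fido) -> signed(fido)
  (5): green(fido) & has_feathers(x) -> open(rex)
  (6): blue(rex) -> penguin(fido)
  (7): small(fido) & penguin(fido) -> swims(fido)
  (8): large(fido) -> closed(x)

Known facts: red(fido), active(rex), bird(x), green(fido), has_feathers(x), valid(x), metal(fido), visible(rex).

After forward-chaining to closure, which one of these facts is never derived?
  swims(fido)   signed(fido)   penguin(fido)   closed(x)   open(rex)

Round 1 — (1), (3), (5), derive closed(x), penguin(fido), open(rex).
Round 2 — (4), derive signed(fido).
Derived: penguin(fido) (round 1), open(rex) (round 1), closed(x) (round 1), signed(fido) (round 2). swims(fido) never appears in any round.

swims(fido)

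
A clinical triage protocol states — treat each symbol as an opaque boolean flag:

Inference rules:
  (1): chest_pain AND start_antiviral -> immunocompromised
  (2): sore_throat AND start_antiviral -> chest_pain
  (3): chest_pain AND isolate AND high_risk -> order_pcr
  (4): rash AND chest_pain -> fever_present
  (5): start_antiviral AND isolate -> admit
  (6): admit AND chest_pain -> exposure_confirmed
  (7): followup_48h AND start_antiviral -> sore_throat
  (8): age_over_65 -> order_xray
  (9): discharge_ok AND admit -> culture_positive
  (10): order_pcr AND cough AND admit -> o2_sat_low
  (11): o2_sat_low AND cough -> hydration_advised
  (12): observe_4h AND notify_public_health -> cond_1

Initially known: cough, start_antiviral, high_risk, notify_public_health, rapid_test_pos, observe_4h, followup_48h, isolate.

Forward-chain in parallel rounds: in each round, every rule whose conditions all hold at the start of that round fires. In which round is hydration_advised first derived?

Round 1 fires (5), (7), (12), giving admit, sore_throat, cond_1.
Round 2 fires (2), giving chest_pain.
Round 3 fires (1), (3), (6), giving immunocompromised, order_pcr, exposure_confirmed.
Round 4 fires (10), giving o2_sat_low.
Round 5 fires (11), giving hydration_advised.
hydration_advised first appears in round 5.

5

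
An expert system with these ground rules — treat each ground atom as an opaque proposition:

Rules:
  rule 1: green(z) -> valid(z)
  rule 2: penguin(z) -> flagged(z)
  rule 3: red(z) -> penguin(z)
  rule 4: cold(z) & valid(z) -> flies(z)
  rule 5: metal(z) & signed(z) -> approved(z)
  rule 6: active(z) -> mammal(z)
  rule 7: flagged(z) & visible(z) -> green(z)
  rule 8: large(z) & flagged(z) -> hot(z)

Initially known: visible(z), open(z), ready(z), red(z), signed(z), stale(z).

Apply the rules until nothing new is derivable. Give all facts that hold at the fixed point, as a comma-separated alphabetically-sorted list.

flagged(z), green(z), open(z), penguin(z), ready(z), red(z), signed(z), stale(z), valid(z), visible(z)

[1] rule 3 [red(z) -> penguin(z)]. ⇒ new: penguin(z).
[2] rule 2 [penguin(z) -> flagged(z)]. ⇒ new: flagged(z).
[3] rule 7 [flagged(z) & visible(z) -> green(z)]. ⇒ new: green(z).
[4] rule 1 [green(z) -> valid(z)]. ⇒ new: valid(z).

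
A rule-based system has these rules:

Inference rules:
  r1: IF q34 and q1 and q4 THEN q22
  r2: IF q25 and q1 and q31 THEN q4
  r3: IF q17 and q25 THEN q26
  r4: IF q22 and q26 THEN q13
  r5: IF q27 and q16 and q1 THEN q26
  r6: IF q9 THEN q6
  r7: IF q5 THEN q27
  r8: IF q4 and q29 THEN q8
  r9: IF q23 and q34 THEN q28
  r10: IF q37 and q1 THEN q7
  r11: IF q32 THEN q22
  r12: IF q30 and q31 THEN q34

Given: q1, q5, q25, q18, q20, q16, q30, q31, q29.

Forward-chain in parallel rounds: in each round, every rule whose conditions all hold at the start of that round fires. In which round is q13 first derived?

3

Round 1 fires r2, r7, r12, giving q4, q27, q34.
Round 2 fires r1, r5, r8, giving q22, q26, q8.
Round 3 fires r4, giving q13.
q13 first appears in round 3.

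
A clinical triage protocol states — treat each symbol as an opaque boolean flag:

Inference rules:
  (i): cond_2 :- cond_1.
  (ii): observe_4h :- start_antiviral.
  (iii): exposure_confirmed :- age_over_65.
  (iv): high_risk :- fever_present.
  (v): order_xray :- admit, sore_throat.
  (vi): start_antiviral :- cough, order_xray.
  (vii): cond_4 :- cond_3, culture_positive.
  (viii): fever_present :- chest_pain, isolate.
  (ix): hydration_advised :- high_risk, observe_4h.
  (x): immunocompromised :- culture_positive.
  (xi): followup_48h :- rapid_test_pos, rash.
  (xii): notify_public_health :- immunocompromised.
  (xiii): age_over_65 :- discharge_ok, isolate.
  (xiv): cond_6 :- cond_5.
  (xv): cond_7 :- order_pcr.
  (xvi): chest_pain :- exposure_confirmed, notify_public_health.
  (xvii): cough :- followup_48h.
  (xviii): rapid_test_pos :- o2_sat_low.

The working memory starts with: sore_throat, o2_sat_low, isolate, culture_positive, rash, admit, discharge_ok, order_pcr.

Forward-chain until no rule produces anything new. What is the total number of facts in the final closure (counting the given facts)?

Round 1 fires (v), (x), (xiii), (xv), (xviii), giving order_xray, immunocompromised, age_over_65, cond_7, rapid_test_pos.
Round 2 fires (iii), (xi), (xii), giving exposure_confirmed, followup_48h, notify_public_health.
Round 3 fires (xvi), (xvii), giving chest_pain, cough.
Round 4 fires (vi), (viii), giving start_antiviral, fever_present.
Round 5 fires (ii), (iv), giving observe_4h, high_risk.
Round 6 fires (ix), giving hydration_advised.
Closure: {admit, age_over_65, chest_pain, cond_7, cough, culture_positive, discharge_ok, exposure_confirmed, fever_present, followup_48h, high_risk, hydration_advised, immunocompromised, isolate, notify_public_health, o2_sat_low, observe_4h, order_pcr, order_xray, rapid_test_pos, rash, sore_throat, start_antiviral} — 23 facts.

23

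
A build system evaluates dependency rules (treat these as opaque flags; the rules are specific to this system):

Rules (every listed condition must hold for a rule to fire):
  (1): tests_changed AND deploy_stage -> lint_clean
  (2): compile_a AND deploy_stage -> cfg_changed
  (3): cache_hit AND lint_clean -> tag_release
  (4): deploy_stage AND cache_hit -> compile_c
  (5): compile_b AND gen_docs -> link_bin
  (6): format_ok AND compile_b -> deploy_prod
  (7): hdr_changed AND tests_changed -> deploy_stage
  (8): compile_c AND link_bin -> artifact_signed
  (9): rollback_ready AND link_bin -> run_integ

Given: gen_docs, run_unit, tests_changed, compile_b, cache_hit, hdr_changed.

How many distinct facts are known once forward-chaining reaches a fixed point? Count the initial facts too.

12

[1] (5) [compile_b AND gen_docs -> link_bin]; (7) [hdr_changed AND tests_changed -> deploy_stage]. ⇒ new: link_bin, deploy_stage.
[2] (1) [tests_changed AND deploy_stage -> lint_clean]; (4) [deploy_stage AND cache_hit -> compile_c]. ⇒ new: lint_clean, compile_c.
[3] (3) [cache_hit AND lint_clean -> tag_release]; (8) [compile_c AND link_bin -> artifact_signed]. ⇒ new: tag_release, artifact_signed.
Closure: {artifact_signed, cache_hit, compile_b, compile_c, deploy_stage, gen_docs, hdr_changed, link_bin, lint_clean, run_unit, tag_release, tests_changed} — 12 facts.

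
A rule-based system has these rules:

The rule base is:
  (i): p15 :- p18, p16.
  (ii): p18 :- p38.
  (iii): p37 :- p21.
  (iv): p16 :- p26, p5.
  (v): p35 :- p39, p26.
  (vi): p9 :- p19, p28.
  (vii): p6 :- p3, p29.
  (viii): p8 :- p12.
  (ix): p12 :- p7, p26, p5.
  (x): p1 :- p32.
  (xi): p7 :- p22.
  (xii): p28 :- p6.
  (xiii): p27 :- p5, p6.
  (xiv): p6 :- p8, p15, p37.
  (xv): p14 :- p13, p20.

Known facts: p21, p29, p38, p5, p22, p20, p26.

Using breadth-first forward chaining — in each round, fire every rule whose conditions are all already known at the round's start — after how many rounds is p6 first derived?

Round 1 — (ii), (iii), (iv), (xi), derive p18, p37, p16, p7.
Round 2 — (i), (ix), derive p15, p12.
Round 3 — (viii), derive p8.
Round 4 — (xiv), derive p6.
p6 first appears in round 4.

4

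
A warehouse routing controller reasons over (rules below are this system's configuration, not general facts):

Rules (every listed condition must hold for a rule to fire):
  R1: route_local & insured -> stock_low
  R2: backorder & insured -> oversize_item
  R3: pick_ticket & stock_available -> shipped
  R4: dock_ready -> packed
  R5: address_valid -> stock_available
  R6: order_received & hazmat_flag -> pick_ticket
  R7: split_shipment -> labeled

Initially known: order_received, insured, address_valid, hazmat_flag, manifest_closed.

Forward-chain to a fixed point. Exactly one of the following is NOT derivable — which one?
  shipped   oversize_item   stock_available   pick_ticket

Round 1 — R5, R6, derive stock_available, pick_ticket.
Round 2 — R3, derive shipped.
Derived: pick_ticket (round 1), shipped (round 2), stock_available (round 1). oversize_item never appears in any round.

oversize_item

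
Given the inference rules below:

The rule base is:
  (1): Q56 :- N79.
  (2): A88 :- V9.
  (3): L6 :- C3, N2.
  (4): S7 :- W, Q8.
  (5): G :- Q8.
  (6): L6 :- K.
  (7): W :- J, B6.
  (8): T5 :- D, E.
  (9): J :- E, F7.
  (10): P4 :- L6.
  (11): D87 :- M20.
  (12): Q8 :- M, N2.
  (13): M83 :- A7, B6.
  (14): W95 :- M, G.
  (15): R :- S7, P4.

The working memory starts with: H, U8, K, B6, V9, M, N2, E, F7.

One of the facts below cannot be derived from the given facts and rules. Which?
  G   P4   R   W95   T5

Round 1: (2) [A88 :- V9.]; (6) [L6 :- K.]; (9) [J :- E, F7.]; (12) [Q8 :- M, N2.]. New: A88, L6, J, Q8.
Round 2: (5) [G :- Q8.]; (7) [W :- J, B6.]; (10) [P4 :- L6.]. New: G, W, P4.
Round 3: (4) [S7 :- W, Q8.]; (14) [W95 :- M, G.]. New: S7, W95.
Round 4: (15) [R :- S7, P4.]. New: R.
Derived: W95 (round 3), G (round 2), P4 (round 2), R (round 4). T5 never appears in any round.

T5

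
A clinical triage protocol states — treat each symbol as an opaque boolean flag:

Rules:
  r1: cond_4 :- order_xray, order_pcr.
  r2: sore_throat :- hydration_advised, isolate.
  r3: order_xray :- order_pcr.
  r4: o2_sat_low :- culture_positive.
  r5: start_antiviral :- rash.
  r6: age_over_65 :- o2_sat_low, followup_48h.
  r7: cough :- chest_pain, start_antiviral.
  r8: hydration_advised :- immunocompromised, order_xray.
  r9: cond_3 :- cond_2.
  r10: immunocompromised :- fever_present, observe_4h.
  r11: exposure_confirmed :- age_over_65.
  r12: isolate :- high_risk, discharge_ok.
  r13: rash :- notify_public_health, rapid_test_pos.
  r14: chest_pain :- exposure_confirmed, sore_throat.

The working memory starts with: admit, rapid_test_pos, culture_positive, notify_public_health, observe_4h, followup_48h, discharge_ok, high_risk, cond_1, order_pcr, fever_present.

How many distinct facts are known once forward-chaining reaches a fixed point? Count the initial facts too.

24

Round 1 — r3, r4, r10, r12, r13, derive order_xray, o2_sat_low, immunocompromised, isolate, rash.
Round 2 — r1, r5, r6, r8, derive cond_4, start_antiviral, age_over_65, hydration_advised.
Round 3 — r2, r11, derive sore_throat, exposure_confirmed.
Round 4 — r14, derive chest_pain.
Round 5 — r7, derive cough.
Closure: {admit, age_over_65, chest_pain, cond_1, cond_4, cough, culture_positive, discharge_ok, exposure_confirmed, fever_present, followup_48h, high_risk, hydration_advised, immunocompromised, isolate, notify_public_health, o2_sat_low, observe_4h, order_pcr, order_xray, rapid_test_pos, rash, sore_throat, start_antiviral} — 24 facts.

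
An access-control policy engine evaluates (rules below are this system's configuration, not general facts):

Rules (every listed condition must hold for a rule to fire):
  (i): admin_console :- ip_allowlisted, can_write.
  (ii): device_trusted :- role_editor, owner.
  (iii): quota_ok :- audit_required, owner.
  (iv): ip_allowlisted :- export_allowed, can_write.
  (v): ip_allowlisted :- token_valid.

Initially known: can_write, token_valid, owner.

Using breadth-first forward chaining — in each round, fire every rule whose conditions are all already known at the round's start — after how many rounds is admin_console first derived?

2

Round 1 fires (v), giving ip_allowlisted.
Round 2 fires (i), giving admin_console.
admin_console first appears in round 2.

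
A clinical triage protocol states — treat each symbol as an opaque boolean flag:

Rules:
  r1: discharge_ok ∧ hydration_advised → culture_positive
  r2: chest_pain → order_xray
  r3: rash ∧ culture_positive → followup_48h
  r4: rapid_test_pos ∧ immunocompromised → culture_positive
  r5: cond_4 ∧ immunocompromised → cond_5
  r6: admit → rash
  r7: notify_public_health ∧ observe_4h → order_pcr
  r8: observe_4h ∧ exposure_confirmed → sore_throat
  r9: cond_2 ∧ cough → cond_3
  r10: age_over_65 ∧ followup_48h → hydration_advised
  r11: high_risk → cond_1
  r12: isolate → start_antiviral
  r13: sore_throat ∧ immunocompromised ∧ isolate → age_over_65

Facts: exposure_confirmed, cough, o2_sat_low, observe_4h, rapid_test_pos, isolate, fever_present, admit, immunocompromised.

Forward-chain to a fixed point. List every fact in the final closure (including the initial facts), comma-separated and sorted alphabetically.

Round 1: r4 [rapid_test_pos ∧ immunocompromised → culture_positive]; r6 [admit → rash]; r8 [observe_4h ∧ exposure_confirmed → sore_throat]; r12 [isolate → start_antiviral]. Adds culture_positive, rash, sore_throat, start_antiviral.
Round 2: r3 [rash ∧ culture_positive → followup_48h]; r13 [sore_throat ∧ immunocompromised ∧ isolate → age_over_65]. Adds followup_48h, age_over_65.
Round 3: r10 [age_over_65 ∧ followup_48h → hydration_advised]. Adds hydration_advised.

admit, age_over_65, cough, culture_positive, exposure_confirmed, fever_present, followup_48h, hydration_advised, immunocompromised, isolate, o2_sat_low, observe_4h, rapid_test_pos, rash, sore_throat, start_antiviral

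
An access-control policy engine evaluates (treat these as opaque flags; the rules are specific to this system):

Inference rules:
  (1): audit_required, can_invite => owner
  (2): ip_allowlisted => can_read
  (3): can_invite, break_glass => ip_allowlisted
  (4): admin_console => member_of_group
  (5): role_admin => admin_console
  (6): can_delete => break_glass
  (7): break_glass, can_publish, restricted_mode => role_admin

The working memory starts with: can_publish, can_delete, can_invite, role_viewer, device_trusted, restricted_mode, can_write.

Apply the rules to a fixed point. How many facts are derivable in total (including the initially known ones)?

Round 1: (6) [can_delete => break_glass]. Adds break_glass.
Round 2: (3) [can_invite, break_glass => ip_allowlisted]; (7) [break_glass, can_publish, restricted_mode => role_admin]. Adds ip_allowlisted, role_admin.
Round 3: (2) [ip_allowlisted => can_read]; (5) [role_admin => admin_console]. Adds can_read, admin_console.
Round 4: (4) [admin_console => member_of_group]. Adds member_of_group.
Closure: {admin_console, break_glass, can_delete, can_invite, can_publish, can_read, can_write, device_trusted, ip_allowlisted, member_of_group, restricted_mode, role_admin, role_viewer} — 13 facts.

13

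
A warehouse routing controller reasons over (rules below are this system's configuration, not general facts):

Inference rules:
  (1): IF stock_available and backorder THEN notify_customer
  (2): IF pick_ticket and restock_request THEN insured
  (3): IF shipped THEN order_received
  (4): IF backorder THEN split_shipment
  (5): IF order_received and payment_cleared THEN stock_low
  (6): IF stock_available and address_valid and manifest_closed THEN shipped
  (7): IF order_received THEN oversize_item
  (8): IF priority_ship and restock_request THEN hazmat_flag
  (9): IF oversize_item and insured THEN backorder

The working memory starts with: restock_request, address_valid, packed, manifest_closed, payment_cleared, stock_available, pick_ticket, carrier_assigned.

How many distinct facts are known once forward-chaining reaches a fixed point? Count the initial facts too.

Round 1: (2) [IF pick_ticket and restock_request THEN insured]; (6) [IF stock_available and address_valid and manifest_closed THEN shipped]. Adds insured, shipped.
Round 2: (3) [IF shipped THEN order_received]. Adds order_received.
Round 3: (5) [IF order_received and payment_cleared THEN stock_low]; (7) [IF order_received THEN oversize_item]. Adds stock_low, oversize_item.
Round 4: (9) [IF oversize_item and insured THEN backorder]. Adds backorder.
Round 5: (1) [IF stock_available and backorder THEN notify_customer]; (4) [IF backorder THEN split_shipment]. Adds notify_customer, split_shipment.
Closure: {address_valid, backorder, carrier_assigned, insured, manifest_closed, notify_customer, order_received, oversize_item, packed, payment_cleared, pick_ticket, restock_request, shipped, split_shipment, stock_available, stock_low} — 16 facts.

16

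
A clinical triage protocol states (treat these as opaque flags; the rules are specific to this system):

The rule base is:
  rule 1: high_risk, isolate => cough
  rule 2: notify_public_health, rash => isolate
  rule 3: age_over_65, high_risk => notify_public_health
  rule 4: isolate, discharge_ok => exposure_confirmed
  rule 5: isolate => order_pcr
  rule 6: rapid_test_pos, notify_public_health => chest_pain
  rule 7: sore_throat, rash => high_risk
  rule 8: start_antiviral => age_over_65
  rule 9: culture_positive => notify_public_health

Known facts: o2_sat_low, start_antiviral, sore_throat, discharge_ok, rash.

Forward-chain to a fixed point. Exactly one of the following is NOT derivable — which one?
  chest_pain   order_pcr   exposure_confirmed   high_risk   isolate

Round 1 — rule 7, rule 8, derive high_risk, age_over_65.
Round 2 — rule 3, derive notify_public_health.
Round 3 — rule 2, derive isolate.
Round 4 — rule 1, rule 4, rule 5, derive cough, exposure_confirmed, order_pcr.
Derived: order_pcr (round 4), high_risk (round 1), isolate (round 3), exposure_confirmed (round 4). chest_pain never appears in any round.

chest_pain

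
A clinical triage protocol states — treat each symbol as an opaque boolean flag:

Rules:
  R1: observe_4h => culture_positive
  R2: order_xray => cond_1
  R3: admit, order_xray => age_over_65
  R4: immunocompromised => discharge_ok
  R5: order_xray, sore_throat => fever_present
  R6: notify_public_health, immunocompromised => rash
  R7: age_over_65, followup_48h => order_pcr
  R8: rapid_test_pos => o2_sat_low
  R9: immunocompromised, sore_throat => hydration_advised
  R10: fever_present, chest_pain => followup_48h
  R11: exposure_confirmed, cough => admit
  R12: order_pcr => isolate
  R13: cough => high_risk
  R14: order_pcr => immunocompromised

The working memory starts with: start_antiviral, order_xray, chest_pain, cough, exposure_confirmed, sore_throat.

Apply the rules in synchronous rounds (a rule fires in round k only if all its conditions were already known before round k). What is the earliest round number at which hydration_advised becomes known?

5

Round 1: R2 [order_xray => cond_1]; R5 [order_xray, sore_throat => fever_present]; R11 [exposure_confirmed, cough => admit]; R13 [cough => high_risk]. Adds cond_1, fever_present, admit, high_risk.
Round 2: R3 [admit, order_xray => age_over_65]; R10 [fever_present, chest_pain => followup_48h]. Adds age_over_65, followup_48h.
Round 3: R7 [age_over_65, followup_48h => order_pcr]. Adds order_pcr.
Round 4: R12 [order_pcr => isolate]; R14 [order_pcr => immunocompromised]. Adds isolate, immunocompromised.
Round 5: R4 [immunocompromised => discharge_ok]; R9 [immunocompromised, sore_throat => hydration_advised]. Adds discharge_ok, hydration_advised.
hydration_advised first appears in round 5.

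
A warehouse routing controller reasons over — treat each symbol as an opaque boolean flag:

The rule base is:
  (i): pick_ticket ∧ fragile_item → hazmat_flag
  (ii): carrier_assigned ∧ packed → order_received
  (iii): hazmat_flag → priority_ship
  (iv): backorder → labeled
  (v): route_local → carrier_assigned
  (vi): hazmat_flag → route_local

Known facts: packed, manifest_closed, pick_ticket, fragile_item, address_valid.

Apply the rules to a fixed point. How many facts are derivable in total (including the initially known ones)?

10

Round 1 fires (i), giving hazmat_flag.
Round 2 fires (iii), (vi), giving priority_ship, route_local.
Round 3 fires (v), giving carrier_assigned.
Round 4 fires (ii), giving order_received.
Closure: {address_valid, carrier_assigned, fragile_item, hazmat_flag, manifest_closed, order_received, packed, pick_ticket, priority_ship, route_local} — 10 facts.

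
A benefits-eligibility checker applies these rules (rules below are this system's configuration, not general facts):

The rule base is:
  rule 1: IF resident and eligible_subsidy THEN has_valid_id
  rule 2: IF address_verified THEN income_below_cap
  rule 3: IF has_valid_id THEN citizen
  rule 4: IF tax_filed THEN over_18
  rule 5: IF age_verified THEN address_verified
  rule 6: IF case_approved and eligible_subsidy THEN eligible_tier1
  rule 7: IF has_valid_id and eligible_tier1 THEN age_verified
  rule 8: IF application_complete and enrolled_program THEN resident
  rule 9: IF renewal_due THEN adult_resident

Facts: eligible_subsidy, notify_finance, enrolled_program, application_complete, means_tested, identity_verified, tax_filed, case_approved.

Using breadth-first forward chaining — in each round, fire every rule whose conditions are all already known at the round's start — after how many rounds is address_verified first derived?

Round 1 — rule 4, rule 6, rule 8, derive over_18, eligible_tier1, resident.
Round 2 — rule 1, derive has_valid_id.
Round 3 — rule 3, rule 7, derive citizen, age_verified.
Round 4 — rule 5, derive address_verified.
address_verified first appears in round 4.

4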